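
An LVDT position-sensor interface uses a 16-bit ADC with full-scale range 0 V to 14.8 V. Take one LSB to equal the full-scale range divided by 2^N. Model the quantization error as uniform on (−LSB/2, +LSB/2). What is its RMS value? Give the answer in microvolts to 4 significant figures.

Range is 14.8 V.
Step size = 14.8/65536 V = 225.830 µV.
σ_q = LSB/√12 = 225.830 µV/3.4641 = 65.19 µV.

65.19 µV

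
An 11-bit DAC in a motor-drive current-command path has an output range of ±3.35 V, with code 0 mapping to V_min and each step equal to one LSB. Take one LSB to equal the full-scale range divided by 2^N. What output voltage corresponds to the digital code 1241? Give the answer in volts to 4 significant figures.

0.7099 V

The full-scale span is 3.35 − (-3.35) = 6.7 V. LSB = 6.7 V / 2^11.
V_out = V_min + code × LSB = -3.35 V + 1241 × 6.7 V / 2048
      = -3.35 + 4.05991 = 0.709912 V.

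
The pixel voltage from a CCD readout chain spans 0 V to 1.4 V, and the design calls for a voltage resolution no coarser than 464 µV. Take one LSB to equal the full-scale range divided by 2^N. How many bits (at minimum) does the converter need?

12 bits

Span = 1.4 V.
Levels needed ≥ 1.4/464 µV = 3017. 2^12 = 4096 suffices, so N_min = 12.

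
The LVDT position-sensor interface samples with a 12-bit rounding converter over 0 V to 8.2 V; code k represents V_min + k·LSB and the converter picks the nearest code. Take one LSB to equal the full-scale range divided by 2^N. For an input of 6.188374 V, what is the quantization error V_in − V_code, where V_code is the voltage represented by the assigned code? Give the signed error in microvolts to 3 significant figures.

Full-scale range = 8.2 V. LSB = 8.2 V / 2^12 ≈ 2.002 mV.
Position in LSBs: (6.188374 − (0)) × 4096/8.2 = 3091.1683; rounding gives k = 3091.
Reconstructed level: 0 + 3091 × 8.2/4096 V = 6.188037109 V.
Error = V_in − V_code = 6.188374 − (6.188037109) = +337 µV.

+337 µV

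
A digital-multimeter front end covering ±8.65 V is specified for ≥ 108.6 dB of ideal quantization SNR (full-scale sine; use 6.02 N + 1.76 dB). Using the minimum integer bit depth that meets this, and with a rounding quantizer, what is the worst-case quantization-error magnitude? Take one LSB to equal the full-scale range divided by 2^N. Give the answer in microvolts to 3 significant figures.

The full-scale span is 8.65 − (-8.65) = 17.3 V.
6.02 N + 1.76 ≥ 108.6 gives N ≥ 17.748, so the minimum integer is 18.
One LSB is 17.3 V / 262144 = 65.994 µV.
|e|_max = LSB/2 = 33.0 µV.

33.0 µV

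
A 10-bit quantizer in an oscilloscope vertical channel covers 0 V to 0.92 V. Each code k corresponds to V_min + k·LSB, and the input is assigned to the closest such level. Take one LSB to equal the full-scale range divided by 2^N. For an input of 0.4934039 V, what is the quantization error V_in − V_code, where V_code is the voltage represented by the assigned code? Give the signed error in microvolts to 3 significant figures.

+162 µV

V_FS = 0.92 V. LSB = 0.92 V / 2^10 ≈ 0.8984 mV.
Position in LSBs: (0.4934039 − (0)) × 1024/0.92 = 549.1800; rounding gives k = 549.
V_code = V_min + k × range/2^10 = 0 + 549 × 0.92/1024 = 0.4932421875 V.
V_in − V_code = 0.4934039 − (0.4932421875) = +162 µV.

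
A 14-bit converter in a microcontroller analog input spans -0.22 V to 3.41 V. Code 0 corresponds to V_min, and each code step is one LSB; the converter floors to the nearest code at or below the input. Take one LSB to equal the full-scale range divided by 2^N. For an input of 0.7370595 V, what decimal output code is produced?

4319

Range = 3.41 − (-0.22) = 3.63 V. LSB = 3.63 V / 2^14 ≈ 221.6 µV.
V_in − V_min = 0.7370595 − (-0.22) = 0.9570595 V.
Divide by LSB: 0.9570595 × 16384/3.63 = 4319.6867.
Truncating gives code 4319.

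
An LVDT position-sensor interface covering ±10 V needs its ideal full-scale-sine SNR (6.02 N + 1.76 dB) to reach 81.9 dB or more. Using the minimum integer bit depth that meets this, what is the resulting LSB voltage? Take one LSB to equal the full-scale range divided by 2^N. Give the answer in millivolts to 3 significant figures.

Range = 10 − (-10) = 20 V.
6.02 N + 1.76 ≥ 81.9 gives N ≥ 13.312, so the minimum integer is 14.
LSB = 20 V ÷ 2^14 = 20/16384 V = 1.22 mV.

1.22 mV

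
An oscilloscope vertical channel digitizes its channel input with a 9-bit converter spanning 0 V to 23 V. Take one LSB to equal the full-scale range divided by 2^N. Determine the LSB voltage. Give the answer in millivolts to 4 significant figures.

V_FS = 23 V.
2^9 = 512 levels.
Step size = 23/512 V = 44.92 mV.

44.92 mV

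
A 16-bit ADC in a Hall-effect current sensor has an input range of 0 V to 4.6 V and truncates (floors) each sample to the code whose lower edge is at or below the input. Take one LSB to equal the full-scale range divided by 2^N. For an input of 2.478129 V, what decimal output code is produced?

Full-scale range = 4.6 V. LSB = 4.6 V / 2^16 ≈ 70.19 µV.
V_in − V_min = 2.478129 − (0) = 2.478129 V.
Divide by LSB: 2.478129 × 65536/4.6 = 35305.7961.
Truncating gives code 35305.

35305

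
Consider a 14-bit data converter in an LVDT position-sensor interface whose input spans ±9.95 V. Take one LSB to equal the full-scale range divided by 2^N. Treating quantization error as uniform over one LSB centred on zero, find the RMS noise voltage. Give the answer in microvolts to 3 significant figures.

The full-scale span is 9.95 − (-9.95) = 19.9 V.
Step size = 19.9/16384 V = 1.2146 mV.
For a uniform distribution on [−LSB/2, +LSB/2], V_rms = LSB/√12 = 1.2146 mV/3.4641 = 351 µV.

351 µV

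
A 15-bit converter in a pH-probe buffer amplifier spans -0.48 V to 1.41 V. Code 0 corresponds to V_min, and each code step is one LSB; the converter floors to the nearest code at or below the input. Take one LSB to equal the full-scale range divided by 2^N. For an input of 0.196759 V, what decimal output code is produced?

11733

Span: 1.41 V − (-0.48 V) = 1.89 V. LSB = 1.89 V / 2^15 ≈ 57.68 µV.
code = ⌊(V_in − V_min)/LSB⌋ = ⌊(V_in − V_min) × 2^15 / range⌋
     = ⌊(0.196759 − (-0.48)) × 32768 / 1.89⌋ = ⌊0.676759 × 32768/1.89⌋
     = ⌊11733.354⌋ = 11733.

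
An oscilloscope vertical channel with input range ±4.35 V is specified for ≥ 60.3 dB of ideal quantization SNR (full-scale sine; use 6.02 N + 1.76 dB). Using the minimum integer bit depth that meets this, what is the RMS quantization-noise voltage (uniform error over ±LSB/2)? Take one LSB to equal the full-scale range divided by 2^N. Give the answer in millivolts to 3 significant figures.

Span: 4.35 V − (-4.35 V) = 8.7 V.
6.02 N + 1.76 ≥ 60.3 gives N ≥ 9.724, so the minimum integer is 10.
Step size = 8.7/1024 V = 8.4961 mV.
σ_q = LSB/√12 = 8.4961 mV/3.4641 = 2.45 mV.

2.45 mV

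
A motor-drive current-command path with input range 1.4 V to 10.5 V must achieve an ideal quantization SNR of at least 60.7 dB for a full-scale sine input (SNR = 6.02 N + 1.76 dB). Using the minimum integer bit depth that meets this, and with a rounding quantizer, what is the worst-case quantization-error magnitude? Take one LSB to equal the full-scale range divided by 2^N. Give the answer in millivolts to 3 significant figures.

4.44 mV

Span: 10.5 V − (1.4 V) = 9.1 V.
N ≥ (60.7 − 1.76)/6.02 = 9.791 → N_min = 10.
Step size = 9.1/1024 V = 8.8867 mV.
Max error for round-to-nearest is LSB/2 = 4.44 mV.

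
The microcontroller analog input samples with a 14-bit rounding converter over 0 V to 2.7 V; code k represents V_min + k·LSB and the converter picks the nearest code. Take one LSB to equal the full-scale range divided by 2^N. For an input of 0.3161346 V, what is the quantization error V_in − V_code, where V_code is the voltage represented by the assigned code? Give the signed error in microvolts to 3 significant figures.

+57.9 µV

Full-scale range = 2.7 V. LSB = 2.7 V / 2^14 ≈ 164.8 µV.
(V_in − V_min)/LSB = (0.3161346 − (0)) × 16384/2.7 = 1918.3516 → nearest code k = 1918.
Reconstructed level: 0 + 1918 × 2.7/16384 V = 0.31607666016 V.
e = 0.3161346 − (0.31607666016) = +57.9 µV.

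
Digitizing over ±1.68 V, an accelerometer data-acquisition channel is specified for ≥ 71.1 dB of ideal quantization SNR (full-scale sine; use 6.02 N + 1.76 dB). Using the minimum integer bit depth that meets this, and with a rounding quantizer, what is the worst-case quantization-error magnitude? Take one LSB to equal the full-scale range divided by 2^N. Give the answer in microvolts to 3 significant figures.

410 µV

Full-scale range = 1.68 V − (-1.68 V) = 3.36 V.
N ≥ (71.1 − 1.76)/6.02 = 11.518 → N_min = 12.
Step size = 3.36/4096 V = 0.82031 mV.
|e|_max = LSB/2 = 410 µV.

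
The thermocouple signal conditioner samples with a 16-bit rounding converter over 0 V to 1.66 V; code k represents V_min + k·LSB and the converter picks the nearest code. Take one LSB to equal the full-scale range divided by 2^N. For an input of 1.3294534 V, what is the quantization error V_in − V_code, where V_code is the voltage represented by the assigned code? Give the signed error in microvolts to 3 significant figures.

+4.55 µV

Range is 1.66 V. LSB = 1.66 V / 2^16 ≈ 25.33 µV.
Position in LSBs: (1.3294534 − (0)) × 65536/1.66 = 52486.1795; rounding gives k = 52486.
Reconstructed level: 0 + 52486 × 1.66/65536 V = 1.3294488525 V.
V_in − V_code = 1.3294534 − (1.3294488525) = +4.55 µV.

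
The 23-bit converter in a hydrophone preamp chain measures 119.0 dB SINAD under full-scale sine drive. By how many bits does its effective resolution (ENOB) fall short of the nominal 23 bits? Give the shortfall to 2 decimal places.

3.52 bits

Effective bits = (119.0 − 1.76)/6.02 = 19.4751.
Shortfall = 23 − 19.4751 = 3.5249 bits.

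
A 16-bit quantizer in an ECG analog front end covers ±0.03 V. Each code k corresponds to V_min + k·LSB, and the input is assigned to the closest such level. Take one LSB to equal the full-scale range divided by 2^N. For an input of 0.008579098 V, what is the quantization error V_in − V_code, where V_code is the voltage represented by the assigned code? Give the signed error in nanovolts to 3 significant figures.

Range = 0.03 − (-0.03) = 0.06 V. LSB = 0.06 V / 2^16 ≈ 0.9155 µV.
(V_in − V_min)/LSB = (0.008579098 − (-0.03)) × 65536/0.06 = 42138.6628 → nearest code k = 42139.
Reconstructed level: -0.03 + 42139 × 0.06/65536 V = 0.0085794067383 V.
e = 0.008579098 − (0.0085794067383) = −309 nV.

−309 nV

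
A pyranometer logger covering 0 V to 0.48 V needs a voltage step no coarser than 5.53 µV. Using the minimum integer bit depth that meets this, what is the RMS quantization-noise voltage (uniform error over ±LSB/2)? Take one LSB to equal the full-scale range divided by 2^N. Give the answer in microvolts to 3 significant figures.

1.06 µV

Range is 0.48 V.
Levels needed ≥ 0.48/5.53 µV = 86800. 2^17 = 131072 suffices, so N_min = 17.
LSB = 0.48 V / 2^17 = 3.6621 µV.
RMS noise = LSB/√12 = 1.06 µV.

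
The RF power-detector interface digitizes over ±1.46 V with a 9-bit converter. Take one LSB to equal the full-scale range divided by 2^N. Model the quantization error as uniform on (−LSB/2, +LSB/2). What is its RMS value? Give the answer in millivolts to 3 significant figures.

Full-scale range = 1.46 V − (-1.46 V) = 2.92 V.
LSB = 2.92 V / 2^9 = 5.7031 mV.
V_rms = LSB/√12 = 5.7031 mV / √12 = 1.65 mV.

1.65 mV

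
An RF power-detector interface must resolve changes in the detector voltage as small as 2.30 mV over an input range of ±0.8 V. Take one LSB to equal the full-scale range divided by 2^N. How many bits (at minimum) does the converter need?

Range = 0.8 − (-0.8) = 1.6 V.
Need 2^N ≥ 1.6 V / 2.30 mV = 695.7 → N_min = 10.

10 bits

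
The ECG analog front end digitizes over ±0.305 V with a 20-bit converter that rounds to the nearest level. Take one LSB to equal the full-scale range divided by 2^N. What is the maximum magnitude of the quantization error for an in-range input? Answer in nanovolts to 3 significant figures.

291 nV

The full-scale span is 0.305 − (-0.305) = 0.61 V.
One LSB is 0.61 V / 1048576 = 0.58174 µV.
A rounding quantizer has |error| ≤ LSB/2 = 291 nV.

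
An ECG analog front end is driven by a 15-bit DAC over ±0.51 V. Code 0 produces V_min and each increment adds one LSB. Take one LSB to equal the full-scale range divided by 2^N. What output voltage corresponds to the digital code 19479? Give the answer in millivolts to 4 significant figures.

96.34 mV

Full-scale range = 0.51 V − (-0.51 V) = 1.02 V. LSB = 1.02 V / 2^15.
Output = V_min + (19479/32768) × range = -0.51 + 0.594452 × 1.02 V
      = -0.51 + 0.606341 = 0.0963409 V.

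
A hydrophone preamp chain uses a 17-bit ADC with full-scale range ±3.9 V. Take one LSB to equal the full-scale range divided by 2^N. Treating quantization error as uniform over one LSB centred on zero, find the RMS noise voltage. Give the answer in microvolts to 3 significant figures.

Range = 3.9 − (-3.9) = 7.8 V.
Step size = 7.8/131072 V = 59.509 µV.
σ_q = LSB/√12 = 59.509 µV/3.4641 = 17.2 µV.

17.2 µV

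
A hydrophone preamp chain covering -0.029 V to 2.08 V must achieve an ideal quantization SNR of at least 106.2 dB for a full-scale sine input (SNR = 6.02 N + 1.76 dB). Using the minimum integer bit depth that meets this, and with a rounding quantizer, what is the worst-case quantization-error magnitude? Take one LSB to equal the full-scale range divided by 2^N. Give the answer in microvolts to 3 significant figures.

4.02 µV

The full-scale span is 2.08 − (-0.029) = 2.109 V.
N ≥ (106.2 − 1.76)/6.02 = 17.349 → N_min = 18.
One LSB is 2.109 V / 262144 = 8.0452 µV.
|e|_max = LSB/2 = 4.02 µV.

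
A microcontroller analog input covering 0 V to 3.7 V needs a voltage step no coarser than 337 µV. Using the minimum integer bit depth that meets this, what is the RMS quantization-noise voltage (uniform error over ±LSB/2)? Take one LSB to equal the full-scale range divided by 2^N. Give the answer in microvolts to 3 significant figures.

65.2 µV

Range is 3.7 V.
Levels needed ≥ 3.7/337 µV = 10980. 2^14 = 16384 suffices, so N_min = 14.
One LSB is 3.7 V / 16384 = 225.83 µV.
RMS noise = LSB/√12 = 65.2 µV.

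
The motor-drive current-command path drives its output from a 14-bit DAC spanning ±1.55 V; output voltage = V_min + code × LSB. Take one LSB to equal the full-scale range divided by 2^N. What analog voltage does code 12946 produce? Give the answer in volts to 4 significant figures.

Span: 1.55 V − (-1.55 V) = 3.1 V. LSB = 3.1 V / 2^14.
Output = V_min + (12946/16384) × range = -1.55 + 0.790161 × 3.1 V
      = -1.55 + 2.44950 = 0.899500 V.

0.8995 V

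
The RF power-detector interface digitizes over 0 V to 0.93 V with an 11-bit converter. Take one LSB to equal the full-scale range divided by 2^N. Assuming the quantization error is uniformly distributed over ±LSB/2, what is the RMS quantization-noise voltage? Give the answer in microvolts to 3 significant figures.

131 µV

V_FS = 0.93 V.
One LSB is 0.93 V / 2048 = 454.10 µV.
V_rms = LSB/√12 = 454.10 µV / √12 = 131 µV.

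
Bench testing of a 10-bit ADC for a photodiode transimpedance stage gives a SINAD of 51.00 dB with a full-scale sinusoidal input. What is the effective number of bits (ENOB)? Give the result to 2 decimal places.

8.18 bits

(51.00 − 1.76) / 6.02 = 49.24/6.02 = 8.1794 effective bits.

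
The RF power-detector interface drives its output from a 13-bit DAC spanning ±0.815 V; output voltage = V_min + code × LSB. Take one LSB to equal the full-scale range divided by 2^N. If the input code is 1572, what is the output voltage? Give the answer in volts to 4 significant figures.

The full-scale span is 0.815 − (-0.815) = 1.63 V. LSB = 1.63 V / 2^13.
V_out = -0.815 + 1572 × (1.63/8192) V
      = -0.815 V + 0.312788 V = -0.502212 V.

-0.5022 V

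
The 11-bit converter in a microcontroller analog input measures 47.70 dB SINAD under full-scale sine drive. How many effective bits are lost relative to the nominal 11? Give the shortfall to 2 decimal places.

3.37 bits

ENOB = (SINAD − 1.76)/6.02 = (47.70 − 1.76)/6.02 = 7.6312 bits.
Shortfall = 11 − 7.6312 = 3.3688 bits.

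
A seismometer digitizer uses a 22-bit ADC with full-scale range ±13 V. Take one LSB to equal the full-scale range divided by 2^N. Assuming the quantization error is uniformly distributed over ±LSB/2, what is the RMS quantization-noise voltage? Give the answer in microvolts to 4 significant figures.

1.789 µV

Full-scale range = 13 V − (-13 V) = 26 V.
Step size = 26/4194304 V = 6.19888 µV.
σ_q = LSB/√12 = 6.19888 µV/3.4641 = 1.789 µV.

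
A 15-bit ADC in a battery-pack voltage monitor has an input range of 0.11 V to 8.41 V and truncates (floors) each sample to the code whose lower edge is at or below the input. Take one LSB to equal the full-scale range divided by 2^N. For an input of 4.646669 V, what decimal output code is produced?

The full-scale span is 8.41 − (0.11) = 8.3 V. LSB = 8.3 V / 2^15 ≈ 253.3 µV.
code = ⌊(V_in − V_min)/LSB⌋ = ⌊(V_in − V_min) × 2^15 / range⌋
     = ⌊(4.646669 − (0.11)) × 32768 / 8.3⌋ = ⌊4.536669 × 32768/8.3⌋
     = ⌊17910.551⌋ = 17910.

17910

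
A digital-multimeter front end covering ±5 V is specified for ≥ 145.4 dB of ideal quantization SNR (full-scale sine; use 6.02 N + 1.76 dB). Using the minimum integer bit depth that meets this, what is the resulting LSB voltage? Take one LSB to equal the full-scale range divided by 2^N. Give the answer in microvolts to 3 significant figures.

Full-scale range = 5 V − (-5 V) = 10 V.
6.02 N + 1.76 ≥ 145.4 gives N ≥ 23.860, so the minimum integer is 24.
One LSB is 10 V / 16777216 = 0.596 µV.

0.596 µV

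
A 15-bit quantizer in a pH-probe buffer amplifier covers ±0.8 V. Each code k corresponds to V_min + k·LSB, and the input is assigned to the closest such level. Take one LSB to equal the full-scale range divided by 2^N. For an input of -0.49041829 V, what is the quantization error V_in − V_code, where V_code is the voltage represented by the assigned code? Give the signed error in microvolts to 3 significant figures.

Range = 0.8 − (-0.8) = 1.6 V. LSB = 1.6 V / 2^15 ≈ 48.83 µV.
(-0.49041829 − (-0.8)) / LSB = 0.30958171 × 32768/1.6 = 6340.2334. Nearest integer: k = 6340.
V_code = V_min + k × range/2^15 = -0.8 + 6340 × 1.6/32768 = -0.49042968750 V.
e = -0.49041829 − (-0.49042968750) = +11.4 µV.

+11.4 µV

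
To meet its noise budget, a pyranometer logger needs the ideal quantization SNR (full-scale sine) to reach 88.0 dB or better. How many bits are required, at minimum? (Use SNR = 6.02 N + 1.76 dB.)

N ≥ (88.0 − 1.76)/6.02 = 14.326 → N_min = 15.

15 bits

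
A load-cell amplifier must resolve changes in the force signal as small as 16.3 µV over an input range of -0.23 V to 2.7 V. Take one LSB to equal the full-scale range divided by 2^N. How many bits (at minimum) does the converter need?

Full-scale range = 2.7 V − (-0.23 V) = 2.93 V.
Need 2^N ≥ 2.93 V / 16.3 µV = 179800 → N_min = 18.

18 bits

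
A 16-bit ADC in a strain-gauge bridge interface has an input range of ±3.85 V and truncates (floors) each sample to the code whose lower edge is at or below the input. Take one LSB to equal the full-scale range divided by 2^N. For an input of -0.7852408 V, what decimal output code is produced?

Span: 3.85 V − (-3.85 V) = 7.7 V. LSB = 7.7 V / 2^16 ≈ 117.5 µV.
V_in − V_min = -0.7852408 − (-3.85) = 3.0647592 V.
Divide by LSB: 3.0647592 × 65536/7.7 = 26084.6830.
Truncating gives code 26084.

26084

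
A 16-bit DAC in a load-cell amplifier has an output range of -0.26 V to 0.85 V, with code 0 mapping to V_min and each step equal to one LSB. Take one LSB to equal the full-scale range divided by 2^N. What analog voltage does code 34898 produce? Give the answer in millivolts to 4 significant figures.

The full-scale span is 0.85 − (-0.26) = 1.11 V. LSB = 1.11 V / 2^16.
V_out = -0.26 + 34898 × (1.11/65536) V
      = -0.26 + 0.591076 = 0.331076 V.

331.1 mV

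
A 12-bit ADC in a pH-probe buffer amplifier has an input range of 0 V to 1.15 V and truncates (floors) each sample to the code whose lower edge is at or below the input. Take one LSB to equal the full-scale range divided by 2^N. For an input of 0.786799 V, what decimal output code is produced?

Range is 1.15 V. LSB = 1.15 V / 2^12 ≈ 280.8 µV.
(V_in − V_min) × 2^12/range = (0.786799 − (0)) × 4096/1.15 = 2802.373.
Floor → code = 2802.

2802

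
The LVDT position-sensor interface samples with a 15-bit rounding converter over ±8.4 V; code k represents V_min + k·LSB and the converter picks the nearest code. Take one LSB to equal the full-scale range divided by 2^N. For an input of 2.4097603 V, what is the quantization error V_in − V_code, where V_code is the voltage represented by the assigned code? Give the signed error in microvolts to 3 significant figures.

+92.3 µV

Range = 8.4 − (-8.4) = 16.8 V. LSB = 16.8 V / 2^15 ≈ 0.5127 mV.
(V_in − V_min)/LSB = (2.4097603 − (-8.4)) × 32768/16.8 = 21084.1801 → nearest code k = 21084.
V_code = V_min + k × range/2^15 = -8.4 + 21084 × 16.8/32768 = 2.4096679688 V.
Error = V_in − V_code = 2.4097603 − (2.4096679688) = +92.3 µV.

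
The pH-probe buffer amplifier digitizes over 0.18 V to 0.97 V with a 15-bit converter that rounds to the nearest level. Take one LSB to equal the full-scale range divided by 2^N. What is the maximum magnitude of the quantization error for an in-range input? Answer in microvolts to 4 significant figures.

12.05 µV

Span: 0.97 V − (0.18 V) = 0.79 V.
Step size = 0.79/32768 V = 24.1089 µV.
A rounding quantizer has |error| ≤ LSB/2 = 12.05 µV.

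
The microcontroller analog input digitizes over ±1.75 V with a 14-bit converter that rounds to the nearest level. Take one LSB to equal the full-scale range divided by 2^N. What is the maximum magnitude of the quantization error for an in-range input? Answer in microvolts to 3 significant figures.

Full-scale range = 1.75 V − (-1.75 V) = 3.5 V.
LSB = 3.5 V ÷ 2^14 = 3.5/16384 V = 213.62 µV.
Worst-case error for round-to-nearest is half an LSB: 107 µV.

107 µV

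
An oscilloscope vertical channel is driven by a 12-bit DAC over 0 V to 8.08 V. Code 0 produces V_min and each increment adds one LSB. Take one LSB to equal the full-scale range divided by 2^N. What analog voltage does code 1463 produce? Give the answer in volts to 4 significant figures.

2.886 V

Full-scale range = 8.08 V. LSB = 8.08 V / 2^12.
Output = V_min + (1463/4096) × range = 0 + 0.357178 × 8.08 V
      = 0 V + 2.88600 V = 2.88600 V.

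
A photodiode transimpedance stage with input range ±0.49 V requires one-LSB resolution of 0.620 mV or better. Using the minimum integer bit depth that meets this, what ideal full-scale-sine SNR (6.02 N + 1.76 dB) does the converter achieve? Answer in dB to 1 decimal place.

Span: 0.49 V − (-0.49 V) = 0.98 V.
Need 2^N ≥ 0.98 V / 0.620 mV = 1581 → N_min = 11.
SNR = 6.02 × 11 + 1.76 = 67.98 dB.

68.0 dB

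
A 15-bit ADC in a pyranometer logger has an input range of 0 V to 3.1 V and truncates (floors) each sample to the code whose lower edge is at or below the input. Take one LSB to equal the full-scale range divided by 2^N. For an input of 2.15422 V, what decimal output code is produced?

Span = 3.1 V. LSB = 3.1 V / 2^15 ≈ 94.60 µV.
(V_in − V_min) × 2^15/range = (2.15422 − (0)) × 32768/3.1 = 22770.800.
Floor → code = 22770.

22770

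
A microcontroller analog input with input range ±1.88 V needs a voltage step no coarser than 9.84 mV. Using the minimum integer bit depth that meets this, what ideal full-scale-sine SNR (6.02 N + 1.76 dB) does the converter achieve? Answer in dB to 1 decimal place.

Range = 1.88 − (-1.88) = 3.76 V.
Required number of levels: 3.76/9.84 mV = 382.11; smallest N with 2^N ≥ that is 9.
Ideal SNR at N = 9: 6.02·9 + 1.76 = 55.9 dB.

55.9 dB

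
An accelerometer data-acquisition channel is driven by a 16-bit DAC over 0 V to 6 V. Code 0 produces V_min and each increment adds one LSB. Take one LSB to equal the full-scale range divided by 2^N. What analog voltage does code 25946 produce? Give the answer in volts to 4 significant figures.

Span = 6 V. LSB = 6 V / 2^16.
Output = V_min + (25946/65536) × range = 0 + 0.395905 × 6 V
      = 0 V + 2.37543 V = 2.37543 V.

2.375 V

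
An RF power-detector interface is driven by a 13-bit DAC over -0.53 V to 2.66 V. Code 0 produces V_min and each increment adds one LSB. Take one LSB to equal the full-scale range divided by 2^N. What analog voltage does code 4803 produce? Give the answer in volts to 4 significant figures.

Span: 2.66 V − (-0.53 V) = 3.19 V. LSB = 3.19 V / 2^13.
V_out = -0.53 + 4803 × (3.19/8192) V
      = -0.53 + 1.87031 = 1.34031 V.

1.340 V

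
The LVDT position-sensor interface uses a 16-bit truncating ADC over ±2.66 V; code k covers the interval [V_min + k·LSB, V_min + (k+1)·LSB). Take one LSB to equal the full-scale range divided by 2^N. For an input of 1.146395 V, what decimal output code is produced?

The full-scale span is 2.66 − (-2.66) = 5.32 V. LSB = 5.32 V / 2^16 ≈ 81.18 µV.
(V_in − V_min) × 2^16/range = (1.146395 − (-2.66)) × 65536/5.32 = 46890.207.
Floor → code = 46890.

46890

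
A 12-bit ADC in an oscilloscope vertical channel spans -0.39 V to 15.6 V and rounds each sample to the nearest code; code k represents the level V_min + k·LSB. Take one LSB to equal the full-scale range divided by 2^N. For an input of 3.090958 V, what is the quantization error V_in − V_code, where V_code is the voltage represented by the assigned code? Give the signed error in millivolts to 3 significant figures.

The full-scale span is 15.6 − (-0.39) = 15.99 V. LSB = 15.99 V / 2^12 ≈ 3.904 mV.
(V_in − V_min)/LSB = (3.090958 − (-0.39)) × 4096/15.99 = 891.6825 → nearest code k = 892.
Reconstructed level: -0.39 + 892 × 15.99/4096 V = 3.092197266 V.
e = 3.090958 − (3.092197266) = −1.24 mV.

−1.24 mV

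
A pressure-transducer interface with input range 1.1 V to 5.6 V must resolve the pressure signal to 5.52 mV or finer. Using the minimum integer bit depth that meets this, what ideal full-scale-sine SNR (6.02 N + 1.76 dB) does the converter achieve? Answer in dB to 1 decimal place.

Range = 5.6 − (1.1) = 4.5 V.
Levels needed ≥ 4.5/5.52 mV = 815.2. 2^10 = 1024 suffices, so N_min = 10.
SNR = 6.02 × 10 + 1.76 = 61.96 dB.

62.0 dB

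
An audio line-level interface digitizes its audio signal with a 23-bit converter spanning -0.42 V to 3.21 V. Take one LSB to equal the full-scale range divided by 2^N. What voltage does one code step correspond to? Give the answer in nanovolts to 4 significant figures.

432.7 nV

Span: 3.21 V − (-0.42 V) = 3.63 V.
Number of codes = 2^23 = 8388608.
LSB = 3.63 V ÷ 2^23 = 3.63/8388608 V = 432.7 nV.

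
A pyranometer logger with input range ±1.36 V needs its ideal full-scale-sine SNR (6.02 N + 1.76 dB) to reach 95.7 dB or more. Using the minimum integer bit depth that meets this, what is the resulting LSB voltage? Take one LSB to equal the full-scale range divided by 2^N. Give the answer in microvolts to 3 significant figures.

Full-scale range = 1.36 V − (-1.36 V) = 2.72 V.
N ≥ (95.7 − 1.76)/6.02 = 15.605 → N_min = 16.
Step size = 2.72/65536 V = 41.5 µV.

41.5 µV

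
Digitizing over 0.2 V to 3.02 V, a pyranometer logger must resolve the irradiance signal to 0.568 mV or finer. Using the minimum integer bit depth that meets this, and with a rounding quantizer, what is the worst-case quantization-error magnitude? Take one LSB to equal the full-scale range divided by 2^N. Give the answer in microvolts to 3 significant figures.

172 µV

Range = 3.02 − (0.2) = 2.82 V.
Need 2^N ≥ 2.82 V / 0.568 mV = 4965 → N_min = 13.
LSB = 2.82 V ÷ 2^13 = 2.82/8192 V = 344.24 µV.
|e|_max = LSB/2 = 172 µV.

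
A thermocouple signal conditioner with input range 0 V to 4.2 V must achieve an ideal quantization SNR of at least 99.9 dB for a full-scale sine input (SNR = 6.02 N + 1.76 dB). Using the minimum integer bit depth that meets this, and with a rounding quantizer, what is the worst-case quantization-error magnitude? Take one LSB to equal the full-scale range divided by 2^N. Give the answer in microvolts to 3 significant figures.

Range is 4.2 V.
Solving 6.02 N ≥ 99.9 − 1.76: N ≥ 16.302. Round up → N = 17.
Step size = 4.2/131072 V = 32.043 µV.
Max error for round-to-nearest is LSB/2 = 16.0 µV.

16.0 µV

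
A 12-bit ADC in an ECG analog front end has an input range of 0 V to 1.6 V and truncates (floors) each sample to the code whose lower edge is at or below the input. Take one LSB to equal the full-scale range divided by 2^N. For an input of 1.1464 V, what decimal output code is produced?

Span = 1.6 V. LSB = 1.6 V / 2^12 ≈ 390.6 µV.
code = ⌊(V_in − V_min)/LSB⌋ = ⌊(V_in − V_min) × 2^12 / range⌋
     = ⌊(1.1464 − (0)) × 4096 / 1.6⌋ = ⌊1.1464 × 4096/1.6⌋
     = ⌊2934.784⌋ = 2934.

2934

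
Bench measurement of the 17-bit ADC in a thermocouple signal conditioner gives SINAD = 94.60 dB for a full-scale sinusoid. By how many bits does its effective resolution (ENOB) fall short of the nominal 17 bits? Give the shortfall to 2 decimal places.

1.58 bits

N_eff = (94.60 − 1.76)/6.02 = 15.4219 bits.
Lost resolution: 17 − 15.4219 = 1.5781 bits.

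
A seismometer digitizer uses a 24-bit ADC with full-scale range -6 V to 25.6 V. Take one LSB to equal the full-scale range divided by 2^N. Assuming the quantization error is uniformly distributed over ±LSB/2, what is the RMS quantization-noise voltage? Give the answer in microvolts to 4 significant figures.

Full-scale range = 25.6 V − (-6 V) = 31.6 V.
One LSB is 31.6 V / 16777216 = 1.88351 µV.
V_rms = LSB/√12 = 1.88351 µV / √12 = 0.5437 µV.

0.5437 µV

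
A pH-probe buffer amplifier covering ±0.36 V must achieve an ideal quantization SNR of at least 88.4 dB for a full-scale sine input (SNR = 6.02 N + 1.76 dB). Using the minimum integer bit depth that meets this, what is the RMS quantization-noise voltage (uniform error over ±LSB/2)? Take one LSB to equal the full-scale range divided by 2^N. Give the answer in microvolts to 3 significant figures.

Full-scale range = 0.36 V − (-0.36 V) = 0.72 V.
Solving 6.02 N ≥ 88.4 − 1.76: N ≥ 14.392. Round up → N = 15.
LSB = 0.72 V ÷ 2^15 = 0.72/32768 V = 21.973 µV.
RMS noise = LSB/√12 = 6.34 µV.

6.34 µV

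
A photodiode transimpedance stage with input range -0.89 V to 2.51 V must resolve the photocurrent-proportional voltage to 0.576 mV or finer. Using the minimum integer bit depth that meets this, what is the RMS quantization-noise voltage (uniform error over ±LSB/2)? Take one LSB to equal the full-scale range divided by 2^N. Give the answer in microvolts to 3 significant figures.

120 µV

The full-scale span is 2.51 − (-0.89) = 3.4 V.
3.4 V / 0.576 mV = 5903. Since 2^12 = 4096 and 2^13 = 8192, N = 13.
Step size = 3.4/8192 V = 415.04 µV.
RMS noise = LSB/√12 = 120 µV.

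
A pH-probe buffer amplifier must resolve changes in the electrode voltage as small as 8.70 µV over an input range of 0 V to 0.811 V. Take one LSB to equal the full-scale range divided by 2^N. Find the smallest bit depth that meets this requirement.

17 bits

V_FS = 0.811 V.
Need 2^N ≥ 0.811 V / 8.70 µV = 93220 → N_min = 17.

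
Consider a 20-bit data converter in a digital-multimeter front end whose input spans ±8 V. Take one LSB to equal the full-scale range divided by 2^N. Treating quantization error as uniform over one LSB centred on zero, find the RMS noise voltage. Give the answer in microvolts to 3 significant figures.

4.40 µV

Span: 8 V − (-8 V) = 16 V.
Step size = 16/1048576 V = 15.259 µV.
RMS of a uniform error over width LSB is LSB/√12 = 4.40 µV.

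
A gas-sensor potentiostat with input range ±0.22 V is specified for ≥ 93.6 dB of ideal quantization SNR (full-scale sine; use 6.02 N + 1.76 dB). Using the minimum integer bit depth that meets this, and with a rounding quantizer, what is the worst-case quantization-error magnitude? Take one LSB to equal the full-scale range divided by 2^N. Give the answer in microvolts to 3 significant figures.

3.36 µV

Span: 0.22 V − (-0.22 V) = 0.44 V.
Required N = ⌈(93.6 − 1.76)/6.02⌉ = ⌈15.256⌉ = 16.
LSB = 0.44 V ÷ 2^16 = 0.44/65536 V = 6.7139 µV.
Half an LSB is 3.36 µV.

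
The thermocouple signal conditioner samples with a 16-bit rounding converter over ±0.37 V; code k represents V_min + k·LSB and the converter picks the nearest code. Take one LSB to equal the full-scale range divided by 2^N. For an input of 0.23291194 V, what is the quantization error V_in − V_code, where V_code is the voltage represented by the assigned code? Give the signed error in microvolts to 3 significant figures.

+2.09 µV

Range = 0.37 − (-0.37) = 0.74 V. LSB = 0.74 V / 2^16 ≈ 11.29 µV.
(0.23291194 − (-0.37)) / LSB = 0.60291194 × 65536/0.74 = 53395.1850. Nearest integer: k = 53395.
V_code = -0.37 + (53395/65536) × 0.74 = 0.23290985107 V.
V_in − V_code = 0.23291194 − (0.23290985107) = +2.09 µV.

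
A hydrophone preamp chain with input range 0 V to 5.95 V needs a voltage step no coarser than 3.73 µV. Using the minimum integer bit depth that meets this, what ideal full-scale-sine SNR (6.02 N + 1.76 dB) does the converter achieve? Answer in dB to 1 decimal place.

128.2 dB

Range is 5.95 V.
Levels needed ≥ 5.95/3.73 µV = 1.595e6. 2^21 = 2097152 suffices, so N_min = 21.
SNR = 6.02 × 21 + 1.76 = 128.18 dB.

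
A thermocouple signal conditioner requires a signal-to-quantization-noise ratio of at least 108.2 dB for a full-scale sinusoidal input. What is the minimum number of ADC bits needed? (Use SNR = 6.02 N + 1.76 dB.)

Solving 6.02 N ≥ 108.2 − 1.76: N ≥ 17.681. Round up → N = 18.

18 bits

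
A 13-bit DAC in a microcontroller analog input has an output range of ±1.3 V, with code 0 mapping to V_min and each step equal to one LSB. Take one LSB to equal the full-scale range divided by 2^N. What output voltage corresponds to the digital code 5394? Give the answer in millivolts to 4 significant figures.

Range = 1.3 − (-1.3) = 2.6 V. LSB = 2.6 V / 2^13.
V_out = -1.3 + 5394 × (2.6/8192) V
      = -1.3 V + 1.71196 V = 0.411963 V.

412.0 mV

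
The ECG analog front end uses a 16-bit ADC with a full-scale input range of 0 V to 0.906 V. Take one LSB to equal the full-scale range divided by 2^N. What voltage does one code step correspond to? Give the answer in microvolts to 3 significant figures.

Range is 0.906 V.
2^16 = 65536 levels.
LSB = 0.906 V / 2^16 = 13.8 µV.

13.8 µV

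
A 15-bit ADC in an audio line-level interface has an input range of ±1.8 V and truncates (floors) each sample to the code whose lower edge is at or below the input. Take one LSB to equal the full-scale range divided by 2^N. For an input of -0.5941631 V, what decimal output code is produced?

10975

Full-scale range = 1.8 V − (-1.8 V) = 3.6 V. LSB = 3.6 V / 2^15 ≈ 109.9 µV.
(V_in − V_min) × 2^15/range = (-0.5941631 − (-1.8)) × 32768/3.6 = 10975.795.
Floor → code = 10975.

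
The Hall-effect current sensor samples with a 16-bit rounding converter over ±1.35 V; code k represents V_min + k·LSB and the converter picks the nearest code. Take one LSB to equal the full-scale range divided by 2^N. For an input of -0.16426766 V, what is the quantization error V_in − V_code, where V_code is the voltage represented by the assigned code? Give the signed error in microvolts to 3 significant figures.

−8.32 µV

Range = 1.35 − (-1.35) = 2.7 V. LSB = 2.7 V / 2^16 ≈ 41.20 µV.
(V_in − V_min)/LSB = (-0.16426766 − (-1.35)) × 65536/2.7 = 28780.7980 → nearest code k = 28781.
V_code = -1.35 + (28781/65536) × 2.7 = -0.16425933838 V.
e = -0.16426766 − (-0.16425933838) = −8.32 µV.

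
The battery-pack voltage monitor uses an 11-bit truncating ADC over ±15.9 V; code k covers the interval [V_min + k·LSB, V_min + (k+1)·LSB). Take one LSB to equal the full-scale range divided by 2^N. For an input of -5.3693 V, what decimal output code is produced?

678

Span: 15.9 V − (-15.9 V) = 31.8 V. LSB = 31.8 V / 2^11 ≈ 15.53 mV.
V_in − V_min = -5.3693 − (-15.9) = 10.5307 V.
Divide by LSB: 10.5307 × 2048/31.8 = 678.2036.
Truncating gives code 678.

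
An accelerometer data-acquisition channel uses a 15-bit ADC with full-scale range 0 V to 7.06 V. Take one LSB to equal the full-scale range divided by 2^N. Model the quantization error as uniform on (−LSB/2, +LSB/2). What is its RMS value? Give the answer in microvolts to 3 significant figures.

Span = 7.06 V.
LSB = 7.06 V / 2^15 = 215.45 µV.
σ_q = LSB/√12 = 215.45 µV/3.4641 = 62.2 µV.

62.2 µV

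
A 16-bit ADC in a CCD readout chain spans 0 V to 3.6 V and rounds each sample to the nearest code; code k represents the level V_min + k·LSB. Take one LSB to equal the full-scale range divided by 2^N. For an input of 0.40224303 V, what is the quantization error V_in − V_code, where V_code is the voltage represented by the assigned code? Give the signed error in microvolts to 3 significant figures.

Full-scale range = 3.6 V. LSB = 3.6 V / 2^16 ≈ 54.93 µV.
(0.40224303 − (0)) / LSB = 0.40224303 × 65536/3.6 = 7322.6109. Nearest integer: k = 7323.
V_code = V_min + k × range/2^16 = 0 + 7323 × 3.6/65536 = 0.40226440430 V.
Error = V_in − V_code = 0.40224303 − (0.40226440430) = −21.4 µV.

−21.4 µV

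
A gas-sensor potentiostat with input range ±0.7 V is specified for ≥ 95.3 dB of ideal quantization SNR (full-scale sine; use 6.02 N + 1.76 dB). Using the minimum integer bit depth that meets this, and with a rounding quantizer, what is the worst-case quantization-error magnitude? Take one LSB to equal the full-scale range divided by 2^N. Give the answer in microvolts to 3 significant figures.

10.7 µV

Range = 0.7 − (-0.7) = 1.4 V.
Required N = ⌈(95.3 − 1.76)/6.02⌉ = ⌈15.538⌉ = 16.
Step size = 1.4/65536 V = 21.362 µV.
|e|_max = LSB/2 = 10.7 µV.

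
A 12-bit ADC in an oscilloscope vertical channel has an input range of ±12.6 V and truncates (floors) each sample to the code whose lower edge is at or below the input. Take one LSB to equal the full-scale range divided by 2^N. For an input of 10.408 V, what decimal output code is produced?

3739

The full-scale span is 12.6 − (-12.6) = 25.2 V. LSB = 25.2 V / 2^12 ≈ 6.152 mV.
V_in − V_min = 10.408 − (-12.6) = 23.008 V.
Divide by LSB: 23.008 × 4096/25.2 = 3739.7130.
Truncating gives code 3739.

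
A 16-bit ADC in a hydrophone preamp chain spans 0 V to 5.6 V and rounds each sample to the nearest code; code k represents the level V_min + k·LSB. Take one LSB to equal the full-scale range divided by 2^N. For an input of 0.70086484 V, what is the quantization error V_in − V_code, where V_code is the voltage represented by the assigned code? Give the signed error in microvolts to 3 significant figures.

Range is 5.6 V. LSB = 5.6 V / 2^16 ≈ 85.45 µV.
Position in LSBs: (0.70086484 − (0)) × 65536/5.6 = 8202.1211; rounding gives k = 8202.
V_code = V_min + k × range/2^16 = 0 + 8202 × 5.6/65536 = 0.70085449219 V.
V_in − V_code = 0.70086484 − (0.70085449219) = +10.3 µV.

+10.3 µV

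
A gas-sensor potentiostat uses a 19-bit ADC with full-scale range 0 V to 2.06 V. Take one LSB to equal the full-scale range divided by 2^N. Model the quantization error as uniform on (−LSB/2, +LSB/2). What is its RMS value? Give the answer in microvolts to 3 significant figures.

1.13 µV

Span = 2.06 V.
LSB = 2.06 V / 2^19 = 3.9291 µV.
For a uniform distribution on [−LSB/2, +LSB/2], V_rms = LSB/√12 = 3.9291 µV/3.4641 = 1.13 µV.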